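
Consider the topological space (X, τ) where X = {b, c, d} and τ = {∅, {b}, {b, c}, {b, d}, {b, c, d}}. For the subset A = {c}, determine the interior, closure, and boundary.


int(A) = ∅, cl(A) = {c}, ∂A = {c}.

Closed sets in (X, τ) are complements of opens:
  closed(X, τ) = {∅, {c}, {d}, {c, d}, {b, c, d}}.
int(A) = ⋃ {U ∈ τ : U ⊆ A}. Opens contained in A: ∅.
Taking the union of these: int(A) = ∅.
cl(A) = ⋂ {C closed : A ⊆ C}. Closed sets containing A: {c}, {c, d}, {b, c, d}.
Intersecting these: cl(A) = {c}.
∂A = cl(A) ∖ int(A) = {c} ∖ ∅ = {c}.


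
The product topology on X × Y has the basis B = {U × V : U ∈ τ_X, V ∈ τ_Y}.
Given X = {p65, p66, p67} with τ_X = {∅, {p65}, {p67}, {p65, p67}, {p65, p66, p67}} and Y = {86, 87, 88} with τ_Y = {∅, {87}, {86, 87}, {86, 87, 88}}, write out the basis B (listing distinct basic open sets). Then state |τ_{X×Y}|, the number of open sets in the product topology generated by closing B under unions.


Basis B = {∅ × ∅, {p65} × {87}, {p67} × {87}, {p65} × {86, 87}, {p65, p67} × {87}, {p67} × {86, 87}, {p65} × {86, 87, 88}, {p65, p66, p67} × {87}, {p67} × {86, 87, 88}, {p65, p67} × {86, 87}, {p65, p67} × {86, 87, 88}, {p65, p66, p67} × {86, 87}, {p65, p66, p67} × {86, 87, 88}}; |τ_{X×Y}| = 30.

Enumerate products U × V with U ∈ τ_X, V ∈ τ_Y (deduplicated):
  ∅ × ∅ = {} (∅)
  {p65} × {87} = {(p65,87)}
  {p67} × {87} = {(p67,87)}
  {p65} × {86, 87} = {(p65,86), (p65,87)}
  {p65, p67} × {87} = {(p65,87), (p67,87)}
  {p67} × {86, 87} = {(p67,86), (p67,87)}
  {p65} × {86, 87, 88} = {(p65,86), (p65,87), (p65,88)}
  {p65, p66, p67} × {87} = {(p65,87), (p66,87), (p67,87)}
  {p67} × {86, 87, 88} = {(p67,86), (p67,87), (p67,88)}
  {p65, p67} × {86, 87} = {(p65,86), (p65,87), (p67,86), (p67,87)}
  {p65, p67} × {86, 87, 88} = {(p65,86), (p65,87), (p65,88), (p67,86), (p67,87), (p67,88)}
  {p65, p66, p67} × {86, 87} = {(p65,86), (p65,87), (p66,86), (p66,87), (p67,86), (p67,87)}
  {p65, p66, p67} × {86, 87, 88} = {(p65,86), (p65,87), (p65,88), (p66,86), (p66,87), (p66,88), (p67,86), (p67,87), (p67,88)}
These 13 distinct sets form the basis B.
Close under arbitrary unions to get τ_{X×Y}; counting gives |τ_{X×Y}| = 30.


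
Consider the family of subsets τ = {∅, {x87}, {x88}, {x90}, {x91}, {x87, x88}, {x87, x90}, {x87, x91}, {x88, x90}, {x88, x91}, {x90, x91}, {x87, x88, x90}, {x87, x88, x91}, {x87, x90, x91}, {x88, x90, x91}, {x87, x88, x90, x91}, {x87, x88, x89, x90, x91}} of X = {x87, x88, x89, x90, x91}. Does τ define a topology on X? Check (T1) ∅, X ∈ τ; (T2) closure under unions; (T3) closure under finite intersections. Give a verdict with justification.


τ IS a topology on X.

Axiom (T1): ∅ ∈ τ? Yes; X ∈ τ? Yes.
Axiom (T2/T3): check pairwise unions and intersections of members of τ.
All pairwise intersections and unions checked — each lies in τ. Therefore τ satisfies (T1), (T2), (T3): it IS a topology on X.


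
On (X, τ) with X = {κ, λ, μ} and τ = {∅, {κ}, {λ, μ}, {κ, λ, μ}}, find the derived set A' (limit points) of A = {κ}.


A' = ∅

For each x ∈ X, list the open sets U ∈ τ with x ∈ U, then check whether U ∩ (A ∖ {x}) ≠ ∅ for every such U.
  x = κ: open {κ} ∋ x has {κ} ∩ (A ∖ {κ}) = ∅, so x is NOT a limit point.
  x = λ: open {λ, μ} ∋ x has {λ, μ} ∩ (A ∖ {λ}) = ∅, so x is NOT a limit point.
  x = μ: open {λ, μ} ∋ x has {λ, μ} ∩ (A ∖ {μ}) = ∅, so x is NOT a limit point.
Collecting: A' = ∅.


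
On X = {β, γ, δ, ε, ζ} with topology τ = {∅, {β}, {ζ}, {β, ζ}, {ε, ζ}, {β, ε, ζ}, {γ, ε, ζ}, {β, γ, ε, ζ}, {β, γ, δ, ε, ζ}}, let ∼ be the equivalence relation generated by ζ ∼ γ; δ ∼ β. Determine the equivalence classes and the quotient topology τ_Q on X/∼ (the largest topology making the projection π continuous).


X/∼ = {[β=δ], [γ=ζ], [ε]}; |τ_Q| = 3.

Equivalence classes: [β=δ], [γ=ζ], [ε].
Quotient map π: X → X/∼ sends β ↦ [β=δ], γ ↦ [γ=ζ], δ ↦ [β=δ], ε ↦ [ε], ζ ↦ [γ=ζ].
For each subset V ⊆ X/∼, compute π^{-1}(V) ⊆ X and check whether π^{-1}(V) ∈ τ. V is open in τ_Q iff π^{-1}(V) ∈ τ.
  V = {}: π^{-1}(V) = ∅ ∈ τ ✓.
  V = {[β=δ]}: π^{-1}(V) = {β, δ} ∉ τ ✗.
  V = {[γ=ζ]}: π^{-1}(V) = {γ, ζ} ∉ τ ✗.
  V = {[β=δ], [γ=ζ]}: π^{-1}(V) = {β, γ, δ, ζ} ∉ τ ✗.
  V = {[ε]}: π^{-1}(V) = {ε} ∉ τ ✗.
  V = {[β=δ], [ε]}: π^{-1}(V) = {β, δ, ε} ∉ τ ✗.
  V = {[γ=ζ], [ε]}: π^{-1}(V) = {γ, ε, ζ} ∈ τ ✓.
  V = {[β=δ], [γ=ζ], [ε]}: π^{-1}(V) = {β, γ, δ, ε, ζ} ∈ τ ✓.
Open sets in the quotient: τ_Q = {{}, {[γ=ζ], [ε]}, {[β=δ], [γ=ζ], [ε]}} (3 elements).


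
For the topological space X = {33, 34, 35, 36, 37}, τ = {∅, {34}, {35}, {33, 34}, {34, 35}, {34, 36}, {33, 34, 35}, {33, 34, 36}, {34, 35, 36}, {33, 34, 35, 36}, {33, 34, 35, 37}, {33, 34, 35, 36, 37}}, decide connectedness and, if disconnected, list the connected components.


(X, τ) is connected.

Find clopen sets (U ∈ τ with X ∖ U ∈ τ):
  U = ∅, X ∖ U = {33, 34, 35, 36, 37} — both open, so U is clopen.
  U = {33, 34, 35, 36, 37}, X ∖ U = ∅ — both open, so U is clopen.
Only trivial clopens (∅ and X) exist, so (X, τ) is connected.
Compute connected components by grouping points that agree on all clopens:
  component: {33, 34, 35, 36, 37}


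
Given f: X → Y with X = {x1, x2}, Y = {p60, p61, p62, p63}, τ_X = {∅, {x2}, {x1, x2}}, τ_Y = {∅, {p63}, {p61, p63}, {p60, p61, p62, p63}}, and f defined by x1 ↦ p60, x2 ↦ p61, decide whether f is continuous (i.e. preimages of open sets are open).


f IS continuous.

Compute f^{-1}(U) for each U ∈ τ_Y:
  U = ∅: f^{-1}(U) = ∅ ∈ τ_X ✓.
  U = {p63}: f^{-1}(U) = ∅ ∈ τ_X ✓.
  U = {p61, p63}: f^{-1}(U) = {x2} ∈ τ_X ✓.
  U = {p60, p61, p62, p63}: f^{-1}(U) = {x1, x2} ∈ τ_X ✓.
Every preimage lies in τ_X, so f IS continuous.


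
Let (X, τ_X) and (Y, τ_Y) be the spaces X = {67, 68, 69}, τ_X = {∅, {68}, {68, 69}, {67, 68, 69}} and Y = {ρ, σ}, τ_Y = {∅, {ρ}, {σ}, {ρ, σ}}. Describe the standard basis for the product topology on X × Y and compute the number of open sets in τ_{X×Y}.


Basis B = {∅ × ∅, {68} × {ρ}, {68} × {σ}, {68} × {ρ, σ}, {68, 69} × {ρ}, {68, 69} × {σ}, {67, 68, 69} × {ρ}, {67, 68, 69} × {σ}, {68, 69} × {ρ, σ}, {67, 68, 69} × {ρ, σ}}; |τ_{X×Y}| = 16.

Enumerate products U × V with U ∈ τ_X, V ∈ τ_Y (deduplicated):
  ∅ × ∅ = {} (∅)
  {68} × {ρ} = {(68,ρ)}
  {68} × {σ} = {(68,σ)}
  {68} × {ρ, σ} = {(68,ρ), (68,σ)}
  {68, 69} × {ρ} = {(68,ρ), (69,ρ)}
  {68, 69} × {σ} = {(68,σ), (69,σ)}
  {67, 68, 69} × {ρ} = {(67,ρ), (68,ρ), (69,ρ)}
  {67, 68, 69} × {σ} = {(67,σ), (68,σ), (69,σ)}
  {68, 69} × {ρ, σ} = {(68,ρ), (68,σ), (69,ρ), (69,σ)}
  {67, 68, 69} × {ρ, σ} = {(67,ρ), (67,σ), (68,ρ), (68,σ), (69,ρ), (69,σ)}
These 10 distinct sets form the basis B.
Close under arbitrary unions to get τ_{X×Y}; counting gives |τ_{X×Y}| = 16.


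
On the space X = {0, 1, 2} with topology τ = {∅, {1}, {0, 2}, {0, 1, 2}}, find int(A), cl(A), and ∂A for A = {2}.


int(A) = ∅, cl(A) = {0, 2}, ∂A = {0, 2}.

Closed sets in (X, τ) are complements of opens:
  closed(X, τ) = {∅, {1}, {0, 2}, {0, 1, 2}}.
int(A) = ⋃ {U ∈ τ : U ⊆ A}. Opens contained in A: ∅.
Taking the union of these: int(A) = ∅.
cl(A) = ⋂ {C closed : A ⊆ C}. Closed sets containing A: {0, 2}, {0, 1, 2}.
Intersecting these: cl(A) = {0, 2}.
∂A = cl(A) ∖ int(A) = {0, 2} ∖ ∅ = {0, 2}.


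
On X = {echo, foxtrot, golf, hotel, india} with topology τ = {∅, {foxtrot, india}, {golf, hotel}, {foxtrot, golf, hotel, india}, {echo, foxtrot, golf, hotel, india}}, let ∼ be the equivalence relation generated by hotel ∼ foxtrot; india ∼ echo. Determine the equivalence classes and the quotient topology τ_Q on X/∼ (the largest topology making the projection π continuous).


X/∼ = {[echo=india], [foxtrot=hotel], [golf]}; |τ_Q| = 2.

Equivalence classes: [echo=india], [foxtrot=hotel], [golf].
Quotient map π: X → X/∼ sends echo ↦ [echo=india], foxtrot ↦ [foxtrot=hotel], golf ↦ [golf], hotel ↦ [foxtrot=hotel], india ↦ [echo=india].
For each subset V ⊆ X/∼, compute π^{-1}(V) ⊆ X and check whether π^{-1}(V) ∈ τ. V is open in τ_Q iff π^{-1}(V) ∈ τ.
  V = {}: π^{-1}(V) = ∅ ∈ τ ✓.
  V = {[echo=india]}: π^{-1}(V) = {echo, india} ∉ τ ✗.
  V = {[foxtrot=hotel]}: π^{-1}(V) = {foxtrot, hotel} ∉ τ ✗.
  V = {[echo=india], [foxtrot=hotel]}: π^{-1}(V) = {echo, foxtrot, hotel, india} ∉ τ ✗.
  V = {[golf]}: π^{-1}(V) = {golf} ∉ τ ✗.
  V = {[echo=india], [golf]}: π^{-1}(V) = {echo, golf, india} ∉ τ ✗.
  V = {[foxtrot=hotel], [golf]}: π^{-1}(V) = {foxtrot, golf, hotel} ∉ τ ✗.
  V = {[echo=india], [foxtrot=hotel], [golf]}: π^{-1}(V) = {echo, foxtrot, golf, hotel, india} ∈ τ ✓.
Open sets in the quotient: τ_Q = {{}, {[echo=india], [foxtrot=hotel], [golf]}} (2 elements).


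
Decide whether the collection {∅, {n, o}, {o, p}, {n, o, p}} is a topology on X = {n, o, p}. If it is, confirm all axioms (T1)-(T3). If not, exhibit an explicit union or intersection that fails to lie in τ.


τ is NOT a topology on X.

Axiom (T1): ∅ ∈ τ? Yes; X ∈ τ? Yes.
Axiom (T2/T3): check pairwise unions and intersections of members of τ.
Counterexample for (T3): {n, o} ∩ {o, p} = {o} ∉ τ. Therefore τ is NOT a topology.


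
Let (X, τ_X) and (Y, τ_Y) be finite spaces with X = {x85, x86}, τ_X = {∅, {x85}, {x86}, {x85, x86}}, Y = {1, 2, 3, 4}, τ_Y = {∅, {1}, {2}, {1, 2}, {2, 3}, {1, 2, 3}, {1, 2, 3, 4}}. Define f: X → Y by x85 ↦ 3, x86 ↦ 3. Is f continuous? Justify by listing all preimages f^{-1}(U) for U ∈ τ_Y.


f IS continuous.

Compute f^{-1}(U) for each U ∈ τ_Y:
  U = ∅: f^{-1}(U) = ∅ ∈ τ_X ✓.
  U = {1}: f^{-1}(U) = ∅ ∈ τ_X ✓.
  U = {2}: f^{-1}(U) = ∅ ∈ τ_X ✓.
  U = {1, 2}: f^{-1}(U) = ∅ ∈ τ_X ✓.
  U = {2, 3}: f^{-1}(U) = {x85, x86} ∈ τ_X ✓.
  U = {1, 2, 3}: f^{-1}(U) = {x85, x86} ∈ τ_X ✓.
  U = {1, 2, 3, 4}: f^{-1}(U) = {x85, x86} ∈ τ_X ✓.
Every preimage lies in τ_X, so f IS continuous.


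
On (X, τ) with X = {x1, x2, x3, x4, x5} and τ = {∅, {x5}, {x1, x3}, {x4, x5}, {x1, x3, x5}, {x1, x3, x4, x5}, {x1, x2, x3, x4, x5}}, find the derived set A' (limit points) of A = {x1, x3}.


A' = {x1, x2, x3}

For each x ∈ X, list the open sets U ∈ τ with x ∈ U, then check whether U ∩ (A ∖ {x}) ≠ ∅ for every such U.
  x = x1: opens ∋ x are {x1, x3}, {x1, x3, x5}, {x1, x3, x4, x5}, {x1, x2, x3, x4, x5}; each meets A ∖ {x1}, so x IS a limit point.
  x = x2: opens ∋ x are {x1, x2, x3, x4, x5}; each meets A ∖ {x2}, so x IS a limit point.
  x = x3: opens ∋ x are {x1, x3}, {x1, x3, x5}, {x1, x3, x4, x5}, {x1, x2, x3, x4, x5}; each meets A ∖ {x3}, so x IS a limit point.
  x = x4: open {x4, x5} ∋ x has {x4, x5} ∩ (A ∖ {x4}) = ∅, so x is NOT a limit point.
  x = x5: open {x5} ∋ x has {x5} ∩ (A ∖ {x5}) = ∅, so x is NOT a limit point.
Collecting: A' = {x1, x2, x3}.


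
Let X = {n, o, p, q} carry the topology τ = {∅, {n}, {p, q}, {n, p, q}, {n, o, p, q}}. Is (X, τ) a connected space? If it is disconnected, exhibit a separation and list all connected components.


(X, τ) is connected.

Find clopen sets (U ∈ τ with X ∖ U ∈ τ):
  U = ∅, X ∖ U = {n, o, p, q} — both open, so U is clopen.
  U = {n, o, p, q}, X ∖ U = ∅ — both open, so U is clopen.
Only trivial clopens (∅ and X) exist, so (X, τ) is connected.
Compute connected components by grouping points that agree on all clopens:
  component: {n, o, p, q}


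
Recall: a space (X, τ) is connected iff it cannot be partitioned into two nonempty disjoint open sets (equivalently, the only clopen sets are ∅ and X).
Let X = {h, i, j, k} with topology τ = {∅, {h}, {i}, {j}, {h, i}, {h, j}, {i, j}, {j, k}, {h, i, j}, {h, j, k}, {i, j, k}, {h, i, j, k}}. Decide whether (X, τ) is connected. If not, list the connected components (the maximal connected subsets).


(X, τ) is disconnected; components = [{h}, {i}, {j, k}].

Find clopen sets (U ∈ τ with X ∖ U ∈ τ):
  U = ∅, X ∖ U = {h, i, j, k} — both open, so U is clopen.
  U = {h}, X ∖ U = {i, j, k} — both open, so U is clopen.
  U = {i}, X ∖ U = {h, j, k} — both open, so U is clopen.
  U = {h, i}, X ∖ U = {j, k} — both open, so U is clopen.
  U = {j, k}, X ∖ U = {h, i} — both open, so U is clopen.
  U = {h, j, k}, X ∖ U = {i} — both open, so U is clopen.
  U = {i, j, k}, X ∖ U = {h} — both open, so U is clopen.
  U = {h, i, j, k}, X ∖ U = ∅ — both open, so U is clopen.
Nontrivial clopen(s) exist: e.g. {i}. So (X, τ) is disconnected.
Compute connected components by grouping points that agree on all clopens:
  component: {h}
  component: {i}
  component: {j, k}


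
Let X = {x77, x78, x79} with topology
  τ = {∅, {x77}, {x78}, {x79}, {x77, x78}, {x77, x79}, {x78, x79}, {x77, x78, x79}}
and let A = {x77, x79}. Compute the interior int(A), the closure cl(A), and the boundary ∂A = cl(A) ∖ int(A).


int(A) = {x77, x79}, cl(A) = {x77, x79}, ∂A = ∅.

Closed sets in (X, τ) are complements of opens:
  closed(X, τ) = {∅, {x77}, {x78}, {x79}, {x77, x78}, {x77, x79}, {x78, x79}, {x77, x78, x79}}.
int(A) = ⋃ {U ∈ τ : U ⊆ A}. Opens contained in A: ∅, {x77}, {x79}, {x77, x79}.
Taking the union of these: int(A) = {x77, x79}.
cl(A) = ⋂ {C closed : A ⊆ C}. Closed sets containing A: {x77, x79}, {x77, x78, x79}.
Intersecting these: cl(A) = {x77, x79}.
∂A = cl(A) ∖ int(A) = {x77, x79} ∖ {x77, x79} = ∅.


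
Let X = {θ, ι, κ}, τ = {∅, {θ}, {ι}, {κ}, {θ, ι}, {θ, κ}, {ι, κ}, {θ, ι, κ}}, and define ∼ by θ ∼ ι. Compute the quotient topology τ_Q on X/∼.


X/∼ = {[θ=ι], [κ]}; |τ_Q| = 4.

Equivalence classes: [θ=ι], [κ].
Quotient map π: X → X/∼ sends θ ↦ [θ=ι], ι ↦ [θ=ι], κ ↦ [κ].
For each subset V ⊆ X/∼, compute π^{-1}(V) ⊆ X and check whether π^{-1}(V) ∈ τ. V is open in τ_Q iff π^{-1}(V) ∈ τ.
  V = {}: π^{-1}(V) = ∅ ∈ τ ✓.
  V = {[θ=ι]}: π^{-1}(V) = {θ, ι} ∈ τ ✓.
  V = {[κ]}: π^{-1}(V) = {κ} ∈ τ ✓.
  V = {[θ=ι], [κ]}: π^{-1}(V) = {θ, ι, κ} ∈ τ ✓.
Open sets in the quotient: τ_Q = {{}, {[θ=ι]}, {[κ]}, {[θ=ι], [κ]}} (4 elements).


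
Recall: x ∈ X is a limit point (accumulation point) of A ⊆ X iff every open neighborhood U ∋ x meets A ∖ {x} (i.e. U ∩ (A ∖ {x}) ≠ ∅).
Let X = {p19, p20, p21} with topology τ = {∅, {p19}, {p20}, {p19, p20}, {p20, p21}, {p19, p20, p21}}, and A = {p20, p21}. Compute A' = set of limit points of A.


A' = {p21}

For each x ∈ X, list the open sets U ∈ τ with x ∈ U, then check whether U ∩ (A ∖ {x}) ≠ ∅ for every such U.
  x = p19: open {p19} ∋ x has {p19} ∩ (A ∖ {p19}) = ∅, so x is NOT a limit point.
  x = p20: open {p20} ∋ x has {p20} ∩ (A ∖ {p20}) = ∅, so x is NOT a limit point.
  x = p21: opens ∋ x are {p20, p21}, {p19, p20, p21}; each meets A ∖ {p21}, so x IS a limit point.
Collecting: A' = {p21}.


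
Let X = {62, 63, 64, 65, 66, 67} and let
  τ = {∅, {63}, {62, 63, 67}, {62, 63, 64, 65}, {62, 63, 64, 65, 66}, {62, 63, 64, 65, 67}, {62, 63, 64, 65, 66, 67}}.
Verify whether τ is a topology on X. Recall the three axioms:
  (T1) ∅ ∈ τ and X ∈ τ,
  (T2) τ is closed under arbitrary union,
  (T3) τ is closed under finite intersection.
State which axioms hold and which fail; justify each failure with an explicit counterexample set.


τ is NOT a topology on X.

Axiom (T1): ∅ ∈ τ? Yes; X ∈ τ? Yes.
Axiom (T2/T3): check pairwise unions and intersections of members of τ.
Counterexample for (T3): {62, 63, 67} ∩ {62, 63, 64, 65} = {62, 63} ∉ τ. Therefore τ is NOT a topology.


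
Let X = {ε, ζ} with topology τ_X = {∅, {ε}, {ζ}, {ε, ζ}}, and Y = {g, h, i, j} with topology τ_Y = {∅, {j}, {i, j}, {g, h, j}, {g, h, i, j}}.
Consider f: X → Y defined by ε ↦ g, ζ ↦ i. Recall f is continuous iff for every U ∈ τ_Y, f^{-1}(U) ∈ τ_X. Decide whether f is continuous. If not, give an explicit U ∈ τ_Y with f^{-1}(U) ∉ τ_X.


f IS continuous.

Compute f^{-1}(U) for each U ∈ τ_Y:
  U = ∅: f^{-1}(U) = ∅ ∈ τ_X ✓.
  U = {j}: f^{-1}(U) = ∅ ∈ τ_X ✓.
  U = {i, j}: f^{-1}(U) = {ζ} ∈ τ_X ✓.
  U = {g, h, j}: f^{-1}(U) = {ε} ∈ τ_X ✓.
  U = {g, h, i, j}: f^{-1}(U) = {ε, ζ} ∈ τ_X ✓.
Every preimage lies in τ_X, so f IS continuous.


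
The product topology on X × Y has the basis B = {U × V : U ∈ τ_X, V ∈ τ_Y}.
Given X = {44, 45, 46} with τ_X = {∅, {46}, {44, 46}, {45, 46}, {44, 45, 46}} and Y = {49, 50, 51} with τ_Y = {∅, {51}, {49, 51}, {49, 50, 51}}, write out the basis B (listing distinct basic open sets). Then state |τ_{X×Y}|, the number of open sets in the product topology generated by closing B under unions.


Basis B = {∅ × ∅, {46} × {51}, {44, 46} × {51}, {45, 46} × {51}, {46} × {49, 51}, {44, 45, 46} × {51}, {46} × {49, 50, 51}, {44, 46} × {49, 51}, {45, 46} × {49, 51}, {44, 46} × {49, 50, 51}, {44, 45, 46} × {49, 51}, {45, 46} × {49, 50, 51}, {44, 45, 46} × {49, 50, 51}}; |τ_{X×Y}| = 30.

Enumerate products U × V with U ∈ τ_X, V ∈ τ_Y (deduplicated):
  ∅ × ∅ = {} (∅)
  {46} × {51} = {(46,51)}
  {44, 46} × {51} = {(44,51), (46,51)}
  {45, 46} × {51} = {(45,51), (46,51)}
  {46} × {49, 51} = {(46,49), (46,51)}
  {44, 45, 46} × {51} = {(44,51), (45,51), (46,51)}
  {46} × {49, 50, 51} = {(46,49), (46,50), (46,51)}
  {44, 46} × {49, 51} = {(44,49), (44,51), (46,49), (46,51)}
  {45, 46} × {49, 51} = {(45,49), (45,51), (46,49), (46,51)}
  {44, 46} × {49, 50, 51} = {(44,49), (44,50), (44,51), (46,49), (46,50), (46,51)}
  {44, 45, 46} × {49, 51} = {(44,49), (44,51), (45,49), (45,51), (46,49), (46,51)}
  {45, 46} × {49, 50, 51} = {(45,49), (45,50), (45,51), (46,49), (46,50), (46,51)}
  {44, 45, 46} × {49, 50, 51} = {(44,49), (44,50), (44,51), (45,49), (45,50), (45,51), (46,49), (46,50), (46,51)}
These 13 distinct sets form the basis B.
Close under arbitrary unions to get τ_{X×Y}; counting gives |τ_{X×Y}| = 30.


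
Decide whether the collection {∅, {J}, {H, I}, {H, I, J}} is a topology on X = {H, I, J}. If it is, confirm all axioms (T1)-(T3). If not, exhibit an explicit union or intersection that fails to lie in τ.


τ IS a topology on X.

Axiom (T1): ∅ ∈ τ? Yes; X ∈ τ? Yes.
Axiom (T2/T3): check pairwise unions and intersections of members of τ.
All pairwise intersections and unions checked — each lies in τ. Therefore τ satisfies (T1), (T2), (T3): it IS a topology on X.


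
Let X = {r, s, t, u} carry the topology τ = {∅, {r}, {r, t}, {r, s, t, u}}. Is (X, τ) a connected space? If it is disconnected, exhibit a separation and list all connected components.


(X, τ) is connected.

Find clopen sets (U ∈ τ with X ∖ U ∈ τ):
  U = ∅, X ∖ U = {r, s, t, u} — both open, so U is clopen.
  U = {r, s, t, u}, X ∖ U = ∅ — both open, so U is clopen.
Only trivial clopens (∅ and X) exist, so (X, τ) is connected.
Compute connected components by grouping points that agree on all clopens:
  component: {r, s, t, u}


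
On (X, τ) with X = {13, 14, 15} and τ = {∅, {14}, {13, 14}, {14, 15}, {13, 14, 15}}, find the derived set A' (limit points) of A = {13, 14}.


A' = {13, 15}

For each x ∈ X, list the open sets U ∈ τ with x ∈ U, then check whether U ∩ (A ∖ {x}) ≠ ∅ for every such U.
  x = 13: opens ∋ x are {13, 14}, {13, 14, 15}; each meets A ∖ {13}, so x IS a limit point.
  x = 14: open {14} ∋ x has {14} ∩ (A ∖ {14}) = ∅, so x is NOT a limit point.
  x = 15: opens ∋ x are {14, 15}, {13, 14, 15}; each meets A ∖ {15}, so x IS a limit point.
Collecting: A' = {13, 15}.


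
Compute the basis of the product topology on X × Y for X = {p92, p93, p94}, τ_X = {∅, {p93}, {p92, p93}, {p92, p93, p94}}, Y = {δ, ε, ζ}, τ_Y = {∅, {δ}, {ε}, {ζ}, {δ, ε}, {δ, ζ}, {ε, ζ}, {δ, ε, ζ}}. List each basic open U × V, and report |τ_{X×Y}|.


Basis B = {∅ × ∅, {p93} × {δ}, {p93} × {ε}, {p93} × {ζ}, {p92, p93} × {δ}, {p92, p93} × {ε}, {p92, p93} × {ζ}, {p93} × {δ, ε}, {p93} × {δ, ζ}, {p93} × {ε, ζ}, {p92, p93, p94} × {δ}, {p92, p93, p94} × {ε}, {p92, p93, p94} × {ζ}, {p93} × {δ, ε, ζ}, {p92, p93} × {δ, ε}, {p92, p93} × {δ, ζ}, {p92, p93} × {ε, ζ}, {p92, p93} × {δ, ε, ζ}, {p92, p93, p94} × {δ, ε}, {p92, p93, p94} × {δ, ζ}, {p92, p93, p94} × {ε, ζ}, {p92, p93, p94} × {δ, ε, ζ}}; |τ_{X×Y}| = 64.

Enumerate products U × V with U ∈ τ_X, V ∈ τ_Y (deduplicated):
  ∅ × ∅ = {} (∅)
  {p93} × {δ} = {(p93,δ)}
  {p93} × {ε} = {(p93,ε)}
  {p93} × {ζ} = {(p93,ζ)}
  {p92, p93} × {δ} = {(p92,δ), (p93,δ)}
  {p92, p93} × {ε} = {(p92,ε), (p93,ε)}
  {p92, p93} × {ζ} = {(p92,ζ), (p93,ζ)}
  {p93} × {δ, ε} = {(p93,δ), (p93,ε)}
  {p93} × {δ, ζ} = {(p93,δ), (p93,ζ)}
  {p93} × {ε, ζ} = {(p93,ε), (p93,ζ)}
  {p92, p93, p94} × {δ} = {(p92,δ), (p93,δ), (p94,δ)}
  {p92, p93, p94} × {ε} = {(p92,ε), (p93,ε), (p94,ε)}
  {p92, p93, p94} × {ζ} = {(p92,ζ), (p93,ζ), (p94,ζ)}
  {p93} × {δ, ε, ζ} = {(p93,δ), (p93,ε), (p93,ζ)}
  {p92, p93} × {δ, ε} = {(p92,δ), (p92,ε), (p93,δ), (p93,ε)}
  {p92, p93} × {δ, ζ} = {(p92,δ), (p92,ζ), (p93,δ), (p93,ζ)}
  {p92, p93} × {ε, ζ} = {(p92,ε), (p92,ζ), (p93,ε), (p93,ζ)}
  {p92, p93} × {δ, ε, ζ} = {(p92,δ), (p92,ε), (p92,ζ), (p93,δ), (p93,ε), (p93,ζ)}
  {p92, p93, p94} × {δ, ε} = {(p92,δ), (p92,ε), (p93,δ), (p93,ε), (p94,δ), (p94,ε)}
  {p92, p93, p94} × {δ, ζ} = {(p92,δ), (p92,ζ), (p93,δ), (p93,ζ), (p94,δ), (p94,ζ)}
  {p92, p93, p94} × {ε, ζ} = {(p92,ε), (p92,ζ), (p93,ε), (p93,ζ), (p94,ε), (p94,ζ)}
  {p92, p93, p94} × {δ, ε, ζ} = {(p92,δ), (p92,ε), (p92,ζ), (p93,δ), (p93,ε), (p93,ζ), (p94,δ), (p94,ε), (p94,ζ)}
These 22 distinct sets form the basis B.
Close under arbitrary unions to get τ_{X×Y}; counting gives |τ_{X×Y}| = 64.


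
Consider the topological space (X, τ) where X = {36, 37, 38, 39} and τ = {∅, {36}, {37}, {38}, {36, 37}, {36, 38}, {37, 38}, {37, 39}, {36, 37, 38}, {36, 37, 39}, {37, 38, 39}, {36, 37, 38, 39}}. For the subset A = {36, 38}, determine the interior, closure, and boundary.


int(A) = {36, 38}, cl(A) = {36, 38}, ∂A = ∅.

Closed sets in (X, τ) are complements of opens:
  closed(X, τ) = {∅, {36}, {38}, {39}, {36, 38}, {36, 39}, {37, 39}, {38, 39}, {36, 37, 39}, {36, 38, 39}, {37, 38, 39}, {36, 37, 38, 39}}.
int(A) = ⋃ {U ∈ τ : U ⊆ A}. Opens contained in A: ∅, {36}, {38}, {36, 38}.
Taking the union of these: int(A) = {36, 38}.
cl(A) = ⋂ {C closed : A ⊆ C}. Closed sets containing A: {36, 38}, {36, 38, 39}, {36, 37, 38, 39}.
Intersecting these: cl(A) = {36, 38}.
∂A = cl(A) ∖ int(A) = {36, 38} ∖ {36, 38} = ∅.


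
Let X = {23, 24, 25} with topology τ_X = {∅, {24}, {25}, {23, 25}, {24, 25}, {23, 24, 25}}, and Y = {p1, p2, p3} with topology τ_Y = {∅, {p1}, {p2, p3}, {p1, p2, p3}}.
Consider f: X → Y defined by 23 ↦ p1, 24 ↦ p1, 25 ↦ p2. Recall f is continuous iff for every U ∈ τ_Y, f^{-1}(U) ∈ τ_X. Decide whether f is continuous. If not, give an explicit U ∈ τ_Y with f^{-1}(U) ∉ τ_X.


f is NOT continuous.

Compute f^{-1}(U) for each U ∈ τ_Y:
  U = ∅: f^{-1}(U) = ∅ ∈ τ_X ✓.
  U = {p1}: f^{-1}(U) = {23, 24} ∉ τ_X ✗.
  U = {p2, p3}: f^{-1}(U) = {25} ∈ τ_X ✓.
  U = {p1, p2, p3}: f^{-1}(U) = {23, 24, 25} ∈ τ_X ✓.
Found U = {p1} with f^{-1}(U) = {23, 24} not in τ_X. Therefore f is NOT continuous.


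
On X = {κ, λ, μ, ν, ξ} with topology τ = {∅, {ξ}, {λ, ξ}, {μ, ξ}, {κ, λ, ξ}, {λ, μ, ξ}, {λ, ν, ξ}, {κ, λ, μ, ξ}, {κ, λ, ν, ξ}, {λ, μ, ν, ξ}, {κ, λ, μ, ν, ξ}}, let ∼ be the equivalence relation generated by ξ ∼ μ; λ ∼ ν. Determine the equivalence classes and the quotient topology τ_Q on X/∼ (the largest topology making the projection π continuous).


X/∼ = {[κ], [λ=ν], [μ=ξ]}; |τ_Q| = 4.

Equivalence classes: [κ], [λ=ν], [μ=ξ].
Quotient map π: X → X/∼ sends κ ↦ [κ], λ ↦ [λ=ν], μ ↦ [μ=ξ], ν ↦ [λ=ν], ξ ↦ [μ=ξ].
For each subset V ⊆ X/∼, compute π^{-1}(V) ⊆ X and check whether π^{-1}(V) ∈ τ. V is open in τ_Q iff π^{-1}(V) ∈ τ.
  V = {}: π^{-1}(V) = ∅ ∈ τ ✓.
  V = {[κ]}: π^{-1}(V) = {κ} ∉ τ ✗.
  V = {[λ=ν]}: π^{-1}(V) = {λ, ν} ∉ τ ✗.
  V = {[κ], [λ=ν]}: π^{-1}(V) = {κ, λ, ν} ∉ τ ✗.
  V = {[μ=ξ]}: π^{-1}(V) = {μ, ξ} ∈ τ ✓.
  V = {[κ], [μ=ξ]}: π^{-1}(V) = {κ, μ, ξ} ∉ τ ✗.
  V = {[λ=ν], [μ=ξ]}: π^{-1}(V) = {λ, μ, ν, ξ} ∈ τ ✓.
  V = {[κ], [λ=ν], [μ=ξ]}: π^{-1}(V) = {κ, λ, μ, ν, ξ} ∈ τ ✓.
Open sets in the quotient: τ_Q = {{}, {[μ=ξ]}, {[λ=ν], [μ=ξ]}, {[κ], [λ=ν], [μ=ξ]}} (4 elements).


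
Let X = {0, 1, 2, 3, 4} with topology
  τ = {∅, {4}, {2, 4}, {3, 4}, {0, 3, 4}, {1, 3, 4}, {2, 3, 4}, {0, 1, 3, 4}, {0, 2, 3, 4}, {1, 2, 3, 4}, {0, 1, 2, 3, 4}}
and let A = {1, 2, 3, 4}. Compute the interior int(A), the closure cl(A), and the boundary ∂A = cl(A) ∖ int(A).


int(A) = {1, 2, 3, 4}, cl(A) = {0, 1, 2, 3, 4}, ∂A = {0}.

Closed sets in (X, τ) are complements of opens:
  closed(X, τ) = {∅, {0}, {1}, {2}, {0, 1}, {0, 2}, {1, 2}, {0, 1, 2}, {0, 1, 3}, {0, 1, 2, 3}, {0, 1, 2, 3, 4}}.
int(A) = ⋃ {U ∈ τ : U ⊆ A}. Opens contained in A: ∅, {4}, {2, 4}, {3, 4}, {1, 3, 4}, {2, 3, 4}, {1, 2, 3, 4}.
Taking the union of these: int(A) = {1, 2, 3, 4}.
cl(A) = ⋂ {C closed : A ⊆ C}. Closed sets containing A: {0, 1, 2, 3, 4}.
Intersecting these: cl(A) = {0, 1, 2, 3, 4}.
∂A = cl(A) ∖ int(A) = {0, 1, 2, 3, 4} ∖ {1, 2, 3, 4} = {0}.


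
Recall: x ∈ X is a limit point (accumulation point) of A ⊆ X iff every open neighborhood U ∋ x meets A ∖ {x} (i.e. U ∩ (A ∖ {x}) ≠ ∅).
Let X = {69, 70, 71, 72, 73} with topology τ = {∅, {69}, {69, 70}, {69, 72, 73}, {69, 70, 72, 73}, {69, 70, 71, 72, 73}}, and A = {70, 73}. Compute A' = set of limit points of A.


A' = {71, 72}

For each x ∈ X, list the open sets U ∈ τ with x ∈ U, then check whether U ∩ (A ∖ {x}) ≠ ∅ for every such U.
  x = 69: open {69} ∋ x has {69} ∩ (A ∖ {69}) = ∅, so x is NOT a limit point.
  x = 70: open {69, 70} ∋ x has {69, 70} ∩ (A ∖ {70}) = ∅, so x is NOT a limit point.
  x = 71: opens ∋ x are {69, 70, 71, 72, 73}; each meets A ∖ {71}, so x IS a limit point.
  x = 72: opens ∋ x are {69, 72, 73}, {69, 70, 72, 73}, {69, 70, 71, 72, 73}; each meets A ∖ {72}, so x IS a limit point.
  x = 73: open {69, 72, 73} ∋ x has {69, 72, 73} ∩ (A ∖ {73}) = ∅, so x is NOT a limit point.
Collecting: A' = {71, 72}.


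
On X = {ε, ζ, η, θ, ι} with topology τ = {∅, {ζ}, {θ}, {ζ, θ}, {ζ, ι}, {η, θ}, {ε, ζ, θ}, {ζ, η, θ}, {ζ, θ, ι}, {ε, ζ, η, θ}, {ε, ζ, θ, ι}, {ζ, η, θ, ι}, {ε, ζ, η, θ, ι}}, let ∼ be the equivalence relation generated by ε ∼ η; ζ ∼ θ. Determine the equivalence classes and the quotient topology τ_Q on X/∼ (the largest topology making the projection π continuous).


X/∼ = {[ε=η], [ζ=θ], [ι]}; |τ_Q| = 5.

Equivalence classes: [ε=η], [ζ=θ], [ι].
Quotient map π: X → X/∼ sends ε ↦ [ε=η], ζ ↦ [ζ=θ], η ↦ [ε=η], θ ↦ [ζ=θ], ι ↦ [ι].
For each subset V ⊆ X/∼, compute π^{-1}(V) ⊆ X and check whether π^{-1}(V) ∈ τ. V is open in τ_Q iff π^{-1}(V) ∈ τ.
  V = {}: π^{-1}(V) = ∅ ∈ τ ✓.
  V = {[ε=η]}: π^{-1}(V) = {ε, η} ∉ τ ✗.
  V = {[ζ=θ]}: π^{-1}(V) = {ζ, θ} ∈ τ ✓.
  V = {[ε=η], [ζ=θ]}: π^{-1}(V) = {ε, ζ, η, θ} ∈ τ ✓.
  V = {[ι]}: π^{-1}(V) = {ι} ∉ τ ✗.
  V = {[ε=η], [ι]}: π^{-1}(V) = {ε, η, ι} ∉ τ ✗.
  V = {[ζ=θ], [ι]}: π^{-1}(V) = {ζ, θ, ι} ∈ τ ✓.
  V = {[ε=η], [ζ=θ], [ι]}: π^{-1}(V) = {ε, ζ, η, θ, ι} ∈ τ ✓.
Open sets in the quotient: τ_Q = {{}, {[ζ=θ]}, {[ε=η], [ζ=θ]}, {[ζ=θ], [ι]}, {[ε=η], [ζ=θ], [ι]}} (5 elements).


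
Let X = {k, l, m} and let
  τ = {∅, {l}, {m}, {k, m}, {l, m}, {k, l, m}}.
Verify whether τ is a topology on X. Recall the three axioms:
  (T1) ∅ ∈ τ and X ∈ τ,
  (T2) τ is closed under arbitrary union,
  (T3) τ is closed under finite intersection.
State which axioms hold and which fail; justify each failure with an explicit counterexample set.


τ IS a topology on X.

Axiom (T1): ∅ ∈ τ? Yes; X ∈ τ? Yes.
Axiom (T2/T3): check pairwise unions and intersections of members of τ.
All pairwise intersections and unions checked — each lies in τ. Therefore τ satisfies (T1), (T2), (T3): it IS a topology on X.


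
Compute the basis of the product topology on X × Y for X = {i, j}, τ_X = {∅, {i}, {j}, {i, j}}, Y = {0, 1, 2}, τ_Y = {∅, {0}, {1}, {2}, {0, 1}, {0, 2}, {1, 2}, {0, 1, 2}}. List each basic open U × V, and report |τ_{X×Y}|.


Basis B = {∅ × ∅, {i} × {0}, {i} × {1}, {i} × {2}, {j} × {0}, {j} × {1}, {j} × {2}, {i} × {0, 1}, {i} × {0, 2}, {i, j} × {0}, {i} × {1, 2}, {i, j} × {1}, {i, j} × {2}, {j} × {0, 1}, {j} × {0, 2}, {j} × {1, 2}, {i} × {0, 1, 2}, {j} × {0, 1, 2}, {i, j} × {0, 1}, {i, j} × {0, 2}, {i, j} × {1, 2}, {i, j} × {0, 1, 2}}; |τ_{X×Y}| = 64.

Enumerate products U × V with U ∈ τ_X, V ∈ τ_Y (deduplicated):
  ∅ × ∅ = {} (∅)
  {i} × {0} = {(i,0)}
  {i} × {1} = {(i,1)}
  {i} × {2} = {(i,2)}
  {j} × {0} = {(j,0)}
  {j} × {1} = {(j,1)}
  {j} × {2} = {(j,2)}
  {i} × {0, 1} = {(i,0), (i,1)}
  {i} × {0, 2} = {(i,0), (i,2)}
  {i, j} × {0} = {(i,0), (j,0)}
  {i} × {1, 2} = {(i,1), (i,2)}
  {i, j} × {1} = {(i,1), (j,1)}
  {i, j} × {2} = {(i,2), (j,2)}
  {j} × {0, 1} = {(j,0), (j,1)}
  {j} × {0, 2} = {(j,0), (j,2)}
  {j} × {1, 2} = {(j,1), (j,2)}
  {i} × {0, 1, 2} = {(i,0), (i,1), (i,2)}
  {j} × {0, 1, 2} = {(j,0), (j,1), (j,2)}
  {i, j} × {0, 1} = {(i,0), (i,1), (j,0), (j,1)}
  {i, j} × {0, 2} = {(i,0), (i,2), (j,0), (j,2)}
  {i, j} × {1, 2} = {(i,1), (i,2), (j,1), (j,2)}
  {i, j} × {0, 1, 2} = {(i,0), (i,1), (i,2), (j,0), (j,1), (j,2)}
These 22 distinct sets form the basis B.
Close under arbitrary unions to get τ_{X×Y}; counting gives |τ_{X×Y}| = 64.


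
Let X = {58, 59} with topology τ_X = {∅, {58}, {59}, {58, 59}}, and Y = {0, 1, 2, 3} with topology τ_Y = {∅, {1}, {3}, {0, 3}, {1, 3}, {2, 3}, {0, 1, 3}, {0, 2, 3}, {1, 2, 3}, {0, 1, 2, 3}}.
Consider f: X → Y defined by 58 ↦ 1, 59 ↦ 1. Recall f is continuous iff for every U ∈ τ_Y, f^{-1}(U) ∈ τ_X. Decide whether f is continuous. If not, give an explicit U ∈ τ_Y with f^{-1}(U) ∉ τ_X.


f IS continuous.

Compute f^{-1}(U) for each U ∈ τ_Y:
  U = ∅: f^{-1}(U) = ∅ ∈ τ_X ✓.
  U = {1}: f^{-1}(U) = {58, 59} ∈ τ_X ✓.
  U = {3}: f^{-1}(U) = ∅ ∈ τ_X ✓.
  U = {0, 3}: f^{-1}(U) = ∅ ∈ τ_X ✓.
  U = {1, 3}: f^{-1}(U) = {58, 59} ∈ τ_X ✓.
  U = {2, 3}: f^{-1}(U) = ∅ ∈ τ_X ✓.
  U = {0, 1, 3}: f^{-1}(U) = {58, 59} ∈ τ_X ✓.
  U = {0, 2, 3}: f^{-1}(U) = ∅ ∈ τ_X ✓.
  U = {1, 2, 3}: f^{-1}(U) = {58, 59} ∈ τ_X ✓.
  U = {0, 1, 2, 3}: f^{-1}(U) = {58, 59} ∈ τ_X ✓.
Every preimage lies in τ_X, so f IS continuous.


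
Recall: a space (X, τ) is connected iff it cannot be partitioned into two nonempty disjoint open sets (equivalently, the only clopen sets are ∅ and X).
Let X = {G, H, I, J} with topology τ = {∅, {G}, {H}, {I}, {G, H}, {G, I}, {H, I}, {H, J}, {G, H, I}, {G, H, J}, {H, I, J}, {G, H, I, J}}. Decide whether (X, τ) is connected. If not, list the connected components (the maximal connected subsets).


(X, τ) is disconnected; components = [{G}, {I}, {H, J}].

Find clopen sets (U ∈ τ with X ∖ U ∈ τ):
  U = ∅, X ∖ U = {G, H, I, J} — both open, so U is clopen.
  U = {G}, X ∖ U = {H, I, J} — both open, so U is clopen.
  U = {I}, X ∖ U = {G, H, J} — both open, so U is clopen.
  U = {G, I}, X ∖ U = {H, J} — both open, so U is clopen.
  U = {H, J}, X ∖ U = {G, I} — both open, so U is clopen.
  U = {G, H, J}, X ∖ U = {I} — both open, so U is clopen.
  U = {H, I, J}, X ∖ U = {G} — both open, so U is clopen.
  U = {G, H, I, J}, X ∖ U = ∅ — both open, so U is clopen.
Nontrivial clopen(s) exist: e.g. {G, H, J}. So (X, τ) is disconnected.
Compute connected components by grouping points that agree on all clopens:
  component: {G}
  component: {I}
  component: {H, J}


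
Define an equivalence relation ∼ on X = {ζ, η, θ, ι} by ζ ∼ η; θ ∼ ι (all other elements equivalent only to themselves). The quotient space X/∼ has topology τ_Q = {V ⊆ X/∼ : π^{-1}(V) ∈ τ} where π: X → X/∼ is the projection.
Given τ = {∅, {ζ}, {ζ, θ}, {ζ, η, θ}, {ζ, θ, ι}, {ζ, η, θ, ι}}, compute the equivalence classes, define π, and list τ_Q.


X/∼ = {[ζ=η], [θ=ι]}; |τ_Q| = 2.

Equivalence classes: [ζ=η], [θ=ι].
Quotient map π: X → X/∼ sends ζ ↦ [ζ=η], η ↦ [ζ=η], θ ↦ [θ=ι], ι ↦ [θ=ι].
For each subset V ⊆ X/∼, compute π^{-1}(V) ⊆ X and check whether π^{-1}(V) ∈ τ. V is open in τ_Q iff π^{-1}(V) ∈ τ.
  V = {}: π^{-1}(V) = ∅ ∈ τ ✓.
  V = {[ζ=η]}: π^{-1}(V) = {ζ, η} ∉ τ ✗.
  V = {[θ=ι]}: π^{-1}(V) = {θ, ι} ∉ τ ✗.
  V = {[ζ=η], [θ=ι]}: π^{-1}(V) = {ζ, η, θ, ι} ∈ τ ✓.
Open sets in the quotient: τ_Q = {{}, {[ζ=η], [θ=ι]}} (2 elements).


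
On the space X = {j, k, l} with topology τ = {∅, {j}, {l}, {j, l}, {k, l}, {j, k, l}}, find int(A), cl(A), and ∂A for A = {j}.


int(A) = {j}, cl(A) = {j}, ∂A = ∅.

Closed sets in (X, τ) are complements of opens:
  closed(X, τ) = {∅, {j}, {k}, {j, k}, {k, l}, {j, k, l}}.
int(A) = ⋃ {U ∈ τ : U ⊆ A}. Opens contained in A: ∅, {j}.
Taking the union of these: int(A) = {j}.
cl(A) = ⋂ {C closed : A ⊆ C}. Closed sets containing A: {j}, {j, k}, {j, k, l}.
Intersecting these: cl(A) = {j}.
∂A = cl(A) ∖ int(A) = {j} ∖ {j} = ∅.


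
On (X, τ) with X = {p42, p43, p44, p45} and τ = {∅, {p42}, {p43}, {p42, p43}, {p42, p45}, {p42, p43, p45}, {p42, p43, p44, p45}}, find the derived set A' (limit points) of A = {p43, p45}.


A' = {p44}

For each x ∈ X, list the open sets U ∈ τ with x ∈ U, then check whether U ∩ (A ∖ {x}) ≠ ∅ for every such U.
  x = p42: open {p42} ∋ x has {p42} ∩ (A ∖ {p42}) = ∅, so x is NOT a limit point.
  x = p43: open {p43} ∋ x has {p43} ∩ (A ∖ {p43}) = ∅, so x is NOT a limit point.
  x = p44: opens ∋ x are {p42, p43, p44, p45}; each meets A ∖ {p44}, so x IS a limit point.
  x = p45: open {p42, p45} ∋ x has {p42, p45} ∩ (A ∖ {p45}) = ∅, so x is NOT a limit point.
Collecting: A' = {p44}.


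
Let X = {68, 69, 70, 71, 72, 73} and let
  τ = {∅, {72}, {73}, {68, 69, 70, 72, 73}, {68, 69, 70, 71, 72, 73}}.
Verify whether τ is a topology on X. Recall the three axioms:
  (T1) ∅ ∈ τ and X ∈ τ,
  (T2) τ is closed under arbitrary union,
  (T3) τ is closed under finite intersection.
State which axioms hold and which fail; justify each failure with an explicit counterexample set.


τ is NOT a topology on X.

Axiom (T1): ∅ ∈ τ? Yes; X ∈ τ? Yes.
Axiom (T2/T3): check pairwise unions and intersections of members of τ.
Counterexample for (T2): {72} ∪ {73} = {72, 73} ∉ τ. Therefore τ is NOT a topology.


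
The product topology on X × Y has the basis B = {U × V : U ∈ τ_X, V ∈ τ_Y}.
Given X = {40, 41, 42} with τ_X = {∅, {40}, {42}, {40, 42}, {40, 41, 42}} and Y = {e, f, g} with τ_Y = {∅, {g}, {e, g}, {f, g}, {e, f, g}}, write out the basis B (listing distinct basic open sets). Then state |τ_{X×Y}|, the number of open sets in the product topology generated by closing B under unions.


Basis B = {∅ × ∅, {40} × {g}, {42} × {g}, {40} × {e, g}, {40} × {f, g}, {40, 42} × {g}, {42} × {e, g}, {42} × {f, g}, {40} × {e, f, g}, {40, 41, 42} × {g}, {42} × {e, f, g}, {40, 42} × {e, g}, {40, 42} × {f, g}, {40, 42} × {e, f, g}, {40, 41, 42} × {e, g}, {40, 41, 42} × {f, g}, {40, 41, 42} × {e, f, g}}; |τ_{X×Y}| = 50.

Enumerate products U × V with U ∈ τ_X, V ∈ τ_Y (deduplicated):
  ∅ × ∅ = {} (∅)
  {40} × {g} = {(40,g)}
  {42} × {g} = {(42,g)}
  {40} × {e, g} = {(40,e), (40,g)}
  {40} × {f, g} = {(40,f), (40,g)}
  {40, 42} × {g} = {(40,g), (42,g)}
  {42} × {e, g} = {(42,e), (42,g)}
  {42} × {f, g} = {(42,f), (42,g)}
  {40} × {e, f, g} = {(40,e), (40,f), (40,g)}
  {40, 41, 42} × {g} = {(40,g), (41,g), (42,g)}
  {42} × {e, f, g} = {(42,e), (42,f), (42,g)}
  {40, 42} × {e, g} = {(40,e), (40,g), (42,e), (42,g)}
  {40, 42} × {f, g} = {(40,f), (40,g), (42,f), (42,g)}
  {40, 42} × {e, f, g} = {(40,e), (40,f), (40,g), (42,e), (42,f), (42,g)}
  {40, 41, 42} × {e, g} = {(40,e), (40,g), (41,e), (41,g), (42,e), (42,g)}
  {40, 41, 42} × {f, g} = {(40,f), (40,g), (41,f), (41,g), (42,f), (42,g)}
  {40, 41, 42} × {e, f, g} = {(40,e), (40,f), (40,g), (41,e), (41,f), (41,g), (42,e), (42,f), (42,g)}
These 17 distinct sets form the basis B.
Close under arbitrary unions to get τ_{X×Y}; counting gives |τ_{X×Y}| = 50.


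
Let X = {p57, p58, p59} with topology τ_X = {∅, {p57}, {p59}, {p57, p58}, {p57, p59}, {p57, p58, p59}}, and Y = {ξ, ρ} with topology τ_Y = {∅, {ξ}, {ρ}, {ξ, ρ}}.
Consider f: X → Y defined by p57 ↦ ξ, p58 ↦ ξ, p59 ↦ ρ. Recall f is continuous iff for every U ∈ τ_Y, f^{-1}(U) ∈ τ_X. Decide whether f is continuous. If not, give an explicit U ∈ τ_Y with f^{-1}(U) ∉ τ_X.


f IS continuous.

Compute f^{-1}(U) for each U ∈ τ_Y:
  U = ∅: f^{-1}(U) = ∅ ∈ τ_X ✓.
  U = {ξ}: f^{-1}(U) = {p57, p58} ∈ τ_X ✓.
  U = {ρ}: f^{-1}(U) = {p59} ∈ τ_X ✓.
  U = {ξ, ρ}: f^{-1}(U) = {p57, p58, p59} ∈ τ_X ✓.
Every preimage lies in τ_X, so f IS continuous.


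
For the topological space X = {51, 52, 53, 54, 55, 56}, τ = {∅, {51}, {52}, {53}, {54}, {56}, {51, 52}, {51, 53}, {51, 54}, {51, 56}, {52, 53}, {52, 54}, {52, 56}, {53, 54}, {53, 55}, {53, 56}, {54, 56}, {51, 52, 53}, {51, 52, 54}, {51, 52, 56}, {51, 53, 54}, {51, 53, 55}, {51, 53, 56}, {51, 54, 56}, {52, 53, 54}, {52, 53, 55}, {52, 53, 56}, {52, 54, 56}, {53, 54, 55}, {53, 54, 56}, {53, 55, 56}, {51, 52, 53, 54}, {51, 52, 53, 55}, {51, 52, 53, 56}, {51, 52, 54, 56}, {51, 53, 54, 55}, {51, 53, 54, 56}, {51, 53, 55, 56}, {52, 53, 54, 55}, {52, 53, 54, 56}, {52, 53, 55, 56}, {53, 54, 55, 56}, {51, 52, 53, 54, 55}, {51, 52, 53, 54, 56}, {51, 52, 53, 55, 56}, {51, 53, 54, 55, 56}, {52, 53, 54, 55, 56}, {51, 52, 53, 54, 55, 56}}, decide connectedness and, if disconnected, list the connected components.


(X, τ) is disconnected; components = [{51}, {52}, {54}, {56}, {53, 55}].

Find clopen sets (U ∈ τ with X ∖ U ∈ τ):
  U = ∅, X ∖ U = {51, 52, 53, 54, 55, 56} — both open, so U is clopen.
  U = {51}, X ∖ U = {52, 53, 54, 55, 56} — both open, so U is clopen.
  U = {52}, X ∖ U = {51, 53, 54, 55, 56} — both open, so U is clopen.
  U = {54}, X ∖ U = {51, 52, 53, 55, 56} — both open, so U is clopen.
  U = {56}, X ∖ U = {51, 52, 53, 54, 55} — both open, so U is clopen.
  U = {51, 52}, X ∖ U = {53, 54, 55, 56} — both open, so U is clopen.
  U = {51, 54}, X ∖ U = {52, 53, 55, 56} — both open, so U is clopen.
  U = {51, 56}, X ∖ U = {52, 53, 54, 55} — both open, so U is clopen.
  U = {52, 54}, X ∖ U = {51, 53, 55, 56} — both open, so U is clopen.
  U = {52, 56}, X ∖ U = {51, 53, 54, 55} — both open, so U is clopen.
  U = {53, 55}, X ∖ U = {51, 52, 54, 56} — both open, so U is clopen.
  U = {54, 56}, X ∖ U = {51, 52, 53, 55} — both open, so U is clopen.
  U = {51, 52, 54}, X ∖ U = {53, 55, 56} — both open, so U is clopen.
  U = {51, 52, 56}, X ∖ U = {53, 54, 55} — both open, so U is clopen.
  U = {51, 53, 55}, X ∖ U = {52, 54, 56} — both open, so U is clopen.
  U = {51, 54, 56}, X ∖ U = {52, 53, 55} — both open, so U is clopen.
  U = {52, 53, 55}, X ∖ U = {51, 54, 56} — both open, so U is clopen.
  U = {52, 54, 56}, X ∖ U = {51, 53, 55} — both open, so U is clopen.
  U = {53, 54, 55}, X ∖ U = {51, 52, 56} — both open, so U is clopen.
  U = {53, 55, 56}, X ∖ U = {51, 52, 54} — both open, so U is clopen.
  U = {51, 52, 53, 55}, X ∖ U = {54, 56} — both open, so U is clopen.
  U = {51, 52, 54, 56}, X ∖ U = {53, 55} — both open, so U is clopen.
  U = {51, 53, 54, 55}, X ∖ U = {52, 56} — both open, so U is clopen.
  U = {51, 53, 55, 56}, X ∖ U = {52, 54} — both open, so U is clopen.
  U = {52, 53, 54, 55}, X ∖ U = {51, 56} — both open, so U is clopen.
  U = {52, 53, 55, 56}, X ∖ U = {51, 54} — both open, so U is clopen.
  U = {53, 54, 55, 56}, X ∖ U = {51, 52} — both open, so U is clopen.
  U = {51, 52, 53, 54, 55}, X ∖ U = {56} — both open, so U is clopen.
  U = {51, 52, 53, 55, 56}, X ∖ U = {54} — both open, so U is clopen.
  U = {51, 53, 54, 55, 56}, X ∖ U = {52} — both open, so U is clopen.
  U = {52, 53, 54, 55, 56}, X ∖ U = {51} — both open, so U is clopen.
  U = {51, 52, 53, 54, 55, 56}, X ∖ U = ∅ — both open, so U is clopen.
Nontrivial clopen(s) exist: e.g. {51, 52, 53, 55}. So (X, τ) is disconnected.
Compute connected components by grouping points that agree on all clopens:
  component: {51}
  component: {52}
  component: {54}
  component: {56}
  component: {53, 55}
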